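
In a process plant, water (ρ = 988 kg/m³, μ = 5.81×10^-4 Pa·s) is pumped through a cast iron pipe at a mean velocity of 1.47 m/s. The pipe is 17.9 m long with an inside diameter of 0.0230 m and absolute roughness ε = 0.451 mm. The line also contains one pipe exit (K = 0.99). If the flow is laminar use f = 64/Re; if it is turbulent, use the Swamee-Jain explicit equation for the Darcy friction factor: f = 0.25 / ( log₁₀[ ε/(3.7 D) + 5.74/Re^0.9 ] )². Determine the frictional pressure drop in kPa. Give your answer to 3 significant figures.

Reynolds number Re = ρVD/μ = 988 · 1.47 · 0.023 / 0.000581 = 5.749e+04.
Re > 4000 → turbulent. Relative roughness ε/D = 0.000451/0.023 = 0.0196. Swamee-Jain: f = 0.25/(log₁₀[0.0196/3.7 + 5.74/5.749e+04^0.9])² = 0.25/(log₁₀[0.0053 + 0.000299])² = 0.25/(-2.252)² = 0.0493.
Total minor-loss coefficient ΣK = 1·0.99 = 0.99.
ΔP = [f·L/D + ΣK]·(ρV²/2) = [0.0493·17.9/0.023 + 0.99]·(988·1.47²/2) = [38.37 + 0.99]·1067 = 4.201e+04 Pa.
ΔP = 4.201e+04 Pa = 42.0 kPa.

ΔP ≈ 42.0 kPa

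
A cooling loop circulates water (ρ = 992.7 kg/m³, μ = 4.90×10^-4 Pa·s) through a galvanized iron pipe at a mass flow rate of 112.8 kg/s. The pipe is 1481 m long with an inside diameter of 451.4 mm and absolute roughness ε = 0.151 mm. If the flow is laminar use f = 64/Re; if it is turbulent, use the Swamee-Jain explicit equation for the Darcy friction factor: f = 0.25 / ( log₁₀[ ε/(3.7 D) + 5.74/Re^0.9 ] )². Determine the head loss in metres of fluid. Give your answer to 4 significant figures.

A = πD²/4 = π(0.4514)²/4 = 0.16 m²; mean velocity V = ṁ/(ρA) = 112.8/(992.7 · 0.16) = 0.71 m/s.
Reynolds number Re = ρVD/μ = 992.7 · 0.71 · 0.4514 / 0.00049 = 6.493e+05.
Re > 4000 → turbulent. Relative roughness ε/D = 0.000151/0.4514 = 0.000335. Swamee-Jain: f = 0.25/(log₁₀[0.000335/3.7 + 5.74/6.493e+05^0.9])² = 0.25/(log₁₀[9.04e-05 + 3.37e-05])² = 0.25/(-3.906)² = 0.01638.
Darcy-Weisbach: ΔP = f(L/D)(ρV²/2) = 0.01638·(1481/0.4514)·(992.7·0.71²/2) = 0.01638·3281·250.2 = 1.345e+04 Pa.
Head loss h_f = ΔP/(ρg) = 1.345e+04/(992.7·9.81) = 1.381 m.

h_f ≈ 1.381 m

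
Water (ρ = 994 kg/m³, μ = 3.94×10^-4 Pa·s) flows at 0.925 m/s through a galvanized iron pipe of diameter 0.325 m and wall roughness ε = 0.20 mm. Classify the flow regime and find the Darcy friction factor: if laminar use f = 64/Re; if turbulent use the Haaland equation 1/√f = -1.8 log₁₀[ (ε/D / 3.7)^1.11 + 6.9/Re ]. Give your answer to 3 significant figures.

f ≈ 0.0180

Re = ρVD/μ = 994·0.925·0.325/0.000394 = 7.584e+05.
Re > 4000 → turbulent. ε/D = 0.0002/0.325 = 0.000615; Haaland: 1/√f = -1.8 log₁₀[6.39e-05 + 9.1e-06] = 7.446, so f = 0.01803.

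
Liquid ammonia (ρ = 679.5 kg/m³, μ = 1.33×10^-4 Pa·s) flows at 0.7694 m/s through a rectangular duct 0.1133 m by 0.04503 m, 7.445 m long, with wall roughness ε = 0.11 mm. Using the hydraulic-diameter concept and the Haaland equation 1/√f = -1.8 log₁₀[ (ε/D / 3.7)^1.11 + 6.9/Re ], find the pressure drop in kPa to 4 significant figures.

ΔP ≈ 0.5391 kPa

Hydraulic diameter D_h = 4A/P = 4·(0.1133·0.04503)/(2·(0.1133+0.04503)) = 0.02041/0.3167 = 0.06445 m.
Re = ρVD_h/μ = 679.5·0.7694·0.06445/0.000133 = 2.533e+05.
ε/D_h = 0.00011/0.06445 = 0.00171; Haaland gives 1/√f = -1.8 log₁₀[0.000198+2.72e-05] = 6.565, so f = 0.0232.
ΔP = f(L/D_h)(ρV²/2) = 0.0232·7.445/0.06445·201.1 = 539.1 Pa.
ΔP = 0.5391 kPa.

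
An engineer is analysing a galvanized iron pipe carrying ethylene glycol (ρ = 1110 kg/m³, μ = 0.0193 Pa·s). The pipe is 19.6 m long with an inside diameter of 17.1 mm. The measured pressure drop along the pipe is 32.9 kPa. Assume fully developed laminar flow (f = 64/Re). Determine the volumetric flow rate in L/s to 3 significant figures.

Q ≈ 0.183 L/s

For laminar flow, f = 64/Re with Re = ρVD/μ, so Darcy-Weisbach reduces to ΔP = 32μLV/D². Solving for V: V = ΔP·D²/(32μL) = 3.29e+04·(0.0171)²/(32·0.0193·19.6) = 0.7947 m/s.
Check: Re = ρVD/μ = 1110·0.7947·0.0171/0.0193 = 781.6 < 2300, so the laminar assumption holds.
Q = V·A = 0.7947·(π/4·0.0171²) = 0.0001825 m³/s = 0.183 L/s.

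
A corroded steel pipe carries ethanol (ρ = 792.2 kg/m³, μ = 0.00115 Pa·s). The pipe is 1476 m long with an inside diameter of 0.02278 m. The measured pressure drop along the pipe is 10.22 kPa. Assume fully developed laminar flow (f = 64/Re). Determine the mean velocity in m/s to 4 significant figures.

V ≈ 0.09764 m/s

For laminar flow, f = 64/Re with Re = ρVD/μ, so Darcy-Weisbach reduces to ΔP = 32μLV/D². Solving for V: V = ΔP·D²/(32μL) = 1.022e+04·(0.02278)²/(32·0.00115·1476) = 0.09764 m/s.
Check: Re = ρVD/μ = 792.2·0.09764·0.02278/0.00115 = 1532 < 2300, so the laminar assumption holds.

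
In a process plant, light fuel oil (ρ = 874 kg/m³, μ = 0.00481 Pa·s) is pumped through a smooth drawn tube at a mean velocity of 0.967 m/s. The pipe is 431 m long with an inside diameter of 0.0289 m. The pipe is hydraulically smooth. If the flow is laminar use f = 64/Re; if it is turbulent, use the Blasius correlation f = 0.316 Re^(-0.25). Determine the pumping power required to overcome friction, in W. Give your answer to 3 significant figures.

P ≈ 145 W

Reynolds number Re = ρVD/μ = 874 · 0.967 · 0.0289 / 0.00481 = 5078.
Re > 4000 → turbulent. Smooth-pipe (Blasius): f = 0.316 Re^(-0.25) = 0.316/(5078)^0.25 = 0.03743.
Darcy-Weisbach: ΔP = f(L/D)(ρV²/2) = 0.03743·(431/0.0289)·(874·0.967²/2) = 0.03743·1.491e+04·408.6 = 2.281e+05 Pa.
Q = V·A = 0.967·0.000656 = 0.0006343 m³/s.
Pumping power P = QΔP = 0.0006343·2.281e+05 = 144.7 W = 145 W.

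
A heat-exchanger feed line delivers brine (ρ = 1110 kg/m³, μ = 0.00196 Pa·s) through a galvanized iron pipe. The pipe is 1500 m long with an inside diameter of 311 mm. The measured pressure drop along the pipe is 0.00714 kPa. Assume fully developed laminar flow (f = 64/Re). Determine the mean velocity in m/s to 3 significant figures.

V ≈ 0.00734 m/s

For laminar flow, f = 64/Re with Re = ρVD/μ, so Darcy-Weisbach reduces to ΔP = 32μLV/D². Solving for V: V = ΔP·D²/(32μL) = 7.14·(0.311)²/(32·0.00196·1500) = 0.00734 m/s.
Check: Re = ρVD/μ = 1110·0.00734·0.311/0.00196 = 1293 < 2300, so the laminar assumption holds.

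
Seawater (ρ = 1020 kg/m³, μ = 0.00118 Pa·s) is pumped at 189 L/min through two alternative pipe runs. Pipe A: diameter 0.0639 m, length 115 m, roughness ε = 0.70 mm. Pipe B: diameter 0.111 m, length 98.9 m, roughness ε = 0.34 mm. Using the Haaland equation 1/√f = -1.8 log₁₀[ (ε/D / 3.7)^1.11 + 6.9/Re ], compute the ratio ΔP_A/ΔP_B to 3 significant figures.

ΔP_A/ΔP_B ≈ 24.8

Pipe A: V = Q/A = 0.00315/0.003207 = 0.9822 m/s; Re = 5.425e+04; ε/D = 0.011; Haaland → f = 0.04015; ΔP_A = f(L/D)(ρV²/2) = 3.555e+04 Pa.
Pipe B: V = Q/A = 0.00315/0.009677 = 0.3255 m/s; Re = 3.123e+04; ε/D = 0.00306; Haaland → f = 0.02974; ΔP_B = f(L/D)(ρV²/2) = 1432 Pa.
ΔP_A/ΔP_B = 3.555e+04/1432 = 24.8.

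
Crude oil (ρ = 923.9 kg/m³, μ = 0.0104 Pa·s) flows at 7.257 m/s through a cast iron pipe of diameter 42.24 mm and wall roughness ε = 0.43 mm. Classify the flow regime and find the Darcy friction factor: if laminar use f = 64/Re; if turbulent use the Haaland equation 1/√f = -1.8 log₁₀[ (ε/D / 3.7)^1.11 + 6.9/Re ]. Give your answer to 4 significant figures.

f ≈ 0.04018

Re = ρVD/μ = 923.9·7.257·0.04224/0.0104 = 2.723e+04.
Re > 4000 → turbulent. ε/D = 0.00043/0.04224 = 0.0102; Haaland: 1/√f = -1.8 log₁₀[0.00144 + 0.000253] = 4.989, so f = 0.04018.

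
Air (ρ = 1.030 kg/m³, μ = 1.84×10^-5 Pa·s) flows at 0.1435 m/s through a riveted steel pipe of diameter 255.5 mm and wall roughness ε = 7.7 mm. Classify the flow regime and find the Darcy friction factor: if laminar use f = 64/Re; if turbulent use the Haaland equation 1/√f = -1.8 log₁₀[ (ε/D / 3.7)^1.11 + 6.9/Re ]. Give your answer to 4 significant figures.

Re = ρVD/μ = 1.03·0.1435·0.2555/1.84e-05 = 2052.
Re < 2300 → laminar, so f = 64/Re = 0.03118 (roughness is irrelevant in laminar flow).

f ≈ 0.03118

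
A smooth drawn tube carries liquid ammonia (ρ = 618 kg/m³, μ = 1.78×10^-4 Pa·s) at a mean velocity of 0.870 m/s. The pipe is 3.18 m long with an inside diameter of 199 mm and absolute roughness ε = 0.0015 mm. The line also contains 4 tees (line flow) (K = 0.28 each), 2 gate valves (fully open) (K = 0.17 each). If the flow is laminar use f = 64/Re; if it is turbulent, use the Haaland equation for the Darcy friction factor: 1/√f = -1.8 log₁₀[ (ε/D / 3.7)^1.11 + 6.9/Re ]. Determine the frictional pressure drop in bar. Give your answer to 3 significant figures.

ΔP ≈ 0.00389 bar

Reynolds number Re = ρVD/μ = 618 · 0.87 · 0.199 / 0.000178 = 6.011e+05.
Re > 4000 → turbulent. Relative roughness ε/D = 1.5e-06/0.199 = 7.54e-06. Haaland: 1/√f = -1.8 log₁₀[(7.54e-06/3.7)^1.11 + 6.9/6.011e+05] = -1.8 log₁₀[4.82e-07 + 1.15e-05] = 8.86, so f = 0.01274.
Total minor-loss coefficient ΣK = 4·0.28 + 2·0.17 = 1.46.
ΔP = [f·L/D + ΣK]·(ρV²/2) = [0.01274·3.18/0.199 + 1.46]·(618·0.87²/2) = [0.2036 + 1.46]·233.9 = 389.1 Pa.
ΔP = 389.1 Pa = 0.00389 bar.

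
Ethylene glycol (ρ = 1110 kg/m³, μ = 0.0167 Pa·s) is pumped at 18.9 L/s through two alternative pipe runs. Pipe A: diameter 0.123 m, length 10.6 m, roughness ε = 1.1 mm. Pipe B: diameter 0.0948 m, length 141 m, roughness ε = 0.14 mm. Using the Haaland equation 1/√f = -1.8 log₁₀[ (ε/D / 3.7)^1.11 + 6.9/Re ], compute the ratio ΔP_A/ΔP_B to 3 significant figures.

ΔP_A/ΔP_B ≈ 0.0283

Pipe A: V = Q/A = 0.0189/0.01188 = 1.591 m/s; Re = 1.3e+04; ε/D = 0.00894; Haaland → f = 0.0408; ΔP_A = f(L/D)(ρV²/2) = 4937 Pa.
Pipe B: V = Q/A = 0.0189/0.007058 = 2.678 m/s; Re = 1.687e+04; ε/D = 0.00148; Haaland → f = 0.02943; ΔP_B = f(L/D)(ρV²/2) = 1.742e+05 Pa.
ΔP_A/ΔP_B = 4937/1.742e+05 = 0.0283.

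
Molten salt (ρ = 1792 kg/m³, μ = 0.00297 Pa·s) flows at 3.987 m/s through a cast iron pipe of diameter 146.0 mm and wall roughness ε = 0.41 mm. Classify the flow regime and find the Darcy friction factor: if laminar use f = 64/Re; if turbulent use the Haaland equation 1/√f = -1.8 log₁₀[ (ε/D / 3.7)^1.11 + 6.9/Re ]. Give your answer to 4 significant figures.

Re = ρVD/μ = 1792·3.987·0.146/0.00297 = 3.512e+05.
Re > 4000 → turbulent. ε/D = 0.00041/0.146 = 0.00281; Haaland: 1/√f = -1.8 log₁₀[0.000344 + 1.96e-05] = 6.19, so f = 0.0261.

f ≈ 0.02610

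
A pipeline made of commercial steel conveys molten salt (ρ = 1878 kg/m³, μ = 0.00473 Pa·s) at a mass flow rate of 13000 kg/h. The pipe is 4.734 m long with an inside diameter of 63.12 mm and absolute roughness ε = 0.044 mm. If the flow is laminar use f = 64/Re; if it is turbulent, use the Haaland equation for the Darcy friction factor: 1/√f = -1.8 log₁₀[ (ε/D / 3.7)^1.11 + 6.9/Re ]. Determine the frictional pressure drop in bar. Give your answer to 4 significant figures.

ΔP ≈ 0.007616 bar

ṁ = 13000 kg/h = 13000/3600 = 3.611 kg/s.
A = πD²/4 = π(0.06312)²/4 = 0.003129 m²; mean velocity V = ṁ/(ρA) = 3.611/(1878 · 0.003129) = 0.6145 m/s.
Reynolds number Re = ρVD/μ = 1878 · 0.6145 · 0.06312 / 0.00473 = 1.54e+04.
Re > 4000 → turbulent. Relative roughness ε/D = 4.4e-05/0.06312 = 0.000697. Haaland: 1/√f = -1.8 log₁₀[(0.000697/3.7)^1.11 + 6.9/1.54e+04] = -1.8 log₁₀[7.33e-05 + 0.000448] = 5.909, so f = 0.02864.
Darcy-Weisbach: ΔP = f(L/D)(ρV²/2) = 0.02864·(4.734/0.06312)·(1878·0.6145²/2) = 0.02864·75·354.6 = 761.6 Pa.
ΔP = 761.6 Pa = 0.007616 bar.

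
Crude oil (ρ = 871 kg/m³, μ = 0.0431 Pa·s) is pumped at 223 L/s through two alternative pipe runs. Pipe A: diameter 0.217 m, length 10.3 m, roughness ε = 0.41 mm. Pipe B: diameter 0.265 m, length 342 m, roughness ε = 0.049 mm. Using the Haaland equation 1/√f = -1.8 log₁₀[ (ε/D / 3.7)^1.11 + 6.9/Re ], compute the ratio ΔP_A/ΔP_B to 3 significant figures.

ΔP_A/ΔP_B ≈ 0.0898

Pipe A: V = Q/A = 0.223/0.03698 = 6.03 m/s; Re = 2.644e+04; ε/D = 0.00189; Haaland → f = 0.02806; ΔP_A = f(L/D)(ρV²/2) = 2.109e+04 Pa.
Pipe B: V = Q/A = 0.223/0.05515 = 4.043 m/s; Re = 2.165e+04; ε/D = 0.000185; Haaland → f = 0.02557; ΔP_B = f(L/D)(ρV²/2) = 2.349e+05 Pa.
ΔP_A/ΔP_B = 2.109e+04/2.349e+05 = 0.0898.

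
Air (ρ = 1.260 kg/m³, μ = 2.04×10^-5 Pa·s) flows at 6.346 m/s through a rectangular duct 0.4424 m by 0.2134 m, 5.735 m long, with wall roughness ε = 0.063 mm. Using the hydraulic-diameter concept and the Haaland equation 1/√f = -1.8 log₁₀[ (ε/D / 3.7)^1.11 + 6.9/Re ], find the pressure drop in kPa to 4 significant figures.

ΔP ≈ 0.009327 kPa

Hydraulic diameter D_h = 4A/P = 4·(0.4424·0.2134)/(2·(0.4424+0.2134)) = 0.3776/1.312 = 0.2879 m.
Re = ρVD_h/μ = 1.26·6.346·0.2879/2.04e-05 = 1.129e+05.
ε/D_h = 6.3e-05/0.2879 = 0.000219; Haaland gives 1/√f = -1.8 log₁₀[2.03e-05+6.11e-05] = 7.361, so f = 0.01846.
ΔP = f(L/D_h)(ρV²/2) = 0.01846·5.735/0.2879·25.37 = 9.327 Pa.
ΔP = 0.009327 kPa.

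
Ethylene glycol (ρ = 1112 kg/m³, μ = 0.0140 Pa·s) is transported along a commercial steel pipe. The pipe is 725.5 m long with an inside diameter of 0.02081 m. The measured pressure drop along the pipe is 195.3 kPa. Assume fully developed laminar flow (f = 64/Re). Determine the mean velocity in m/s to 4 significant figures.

V ≈ 0.2602 m/s

For laminar flow, f = 64/Re with Re = ρVD/μ, so Darcy-Weisbach reduces to ΔP = 32μLV/D². Solving for V: V = ΔP·D²/(32μL) = 1.953e+05·(0.02081)²/(32·0.014·725.5) = 0.2602 m/s.
Check: Re = ρVD/μ = 1112·0.2602·0.02081/0.014 = 430.1 < 2300, so the laminar assumption holds.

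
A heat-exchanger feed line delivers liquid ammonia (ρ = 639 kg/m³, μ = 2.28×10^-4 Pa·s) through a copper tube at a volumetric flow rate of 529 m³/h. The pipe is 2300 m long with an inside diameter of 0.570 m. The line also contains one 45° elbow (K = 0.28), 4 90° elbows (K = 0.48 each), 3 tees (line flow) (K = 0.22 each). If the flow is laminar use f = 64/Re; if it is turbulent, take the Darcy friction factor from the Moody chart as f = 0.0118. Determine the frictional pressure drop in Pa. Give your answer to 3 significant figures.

ΔP ≈ 5350 Pa

Q = 529 m³/h = 529/3600 = 0.1469 m³/s.
Cross-sectional area A = πD²/4 = π(0.57)²/4 = 0.2552 m²; mean velocity V = Q/A = 0.1469/0.2552 = 0.5759 m/s.
Reynolds number Re = ρVD/μ = 639 · 0.5759 · 0.57 / 0.000228 = 9.199e+05.
Re > 4000 → turbulent; use the Moody-chart value f = 0.0118.
Total minor-loss coefficient ΣK = 1·0.28 + 4·0.48 + 3·0.22 = 2.86.
ΔP = [f·L/D + ΣK]·(ρV²/2) = [0.0118·2300/0.57 + 2.86]·(639·0.5759²/2) = [47.61 + 2.86]·105.9 = 5348 Pa.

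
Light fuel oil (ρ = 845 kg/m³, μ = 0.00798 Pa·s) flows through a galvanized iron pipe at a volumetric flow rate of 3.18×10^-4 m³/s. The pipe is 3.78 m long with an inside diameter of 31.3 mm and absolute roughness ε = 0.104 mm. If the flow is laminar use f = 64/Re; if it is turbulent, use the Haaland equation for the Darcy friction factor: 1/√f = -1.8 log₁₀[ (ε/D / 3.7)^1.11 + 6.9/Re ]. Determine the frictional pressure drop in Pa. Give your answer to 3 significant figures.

Cross-sectional area A = πD²/4 = π(0.0313)²/4 = 0.0007694 m²; mean velocity V = Q/A = 0.000318/0.0007694 = 0.4133 m/s.
Reynolds number Re = ρVD/μ = 845 · 0.4133 · 0.0313 / 0.00798 = 1370.
Re < 2300 → laminar flow, so f = 64/Re = 64/1370 = 0.04672 (the turbulent correlation is not needed).
Darcy-Weisbach: ΔP = f(L/D)(ρV²/2) = 0.04672·(3.78/0.0313)·(845·0.4133²/2) = 0.04672·120.8·72.16 = 407.2 Pa.

ΔP ≈ 407 Pa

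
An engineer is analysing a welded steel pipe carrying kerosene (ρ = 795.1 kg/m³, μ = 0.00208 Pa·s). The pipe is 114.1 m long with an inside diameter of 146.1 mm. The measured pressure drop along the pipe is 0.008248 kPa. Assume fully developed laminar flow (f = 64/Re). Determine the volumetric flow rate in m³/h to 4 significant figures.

Q ≈ 1.399 m³/h

For laminar flow, f = 64/Re with Re = ρVD/μ, so Darcy-Weisbach reduces to ΔP = 32μLV/D². Solving for V: V = ΔP·D²/(32μL) = 8.248·(0.1461)²/(32·0.00208·114.1) = 0.02318 m/s.
Check: Re = ρVD/μ = 795.1·0.02318·0.1461/0.00208 = 1295 < 2300, so the laminar assumption holds.
Q = V·A = 0.02318·(π/4·0.1461²) = 0.0003886 m³/s = 1.399 m³/h.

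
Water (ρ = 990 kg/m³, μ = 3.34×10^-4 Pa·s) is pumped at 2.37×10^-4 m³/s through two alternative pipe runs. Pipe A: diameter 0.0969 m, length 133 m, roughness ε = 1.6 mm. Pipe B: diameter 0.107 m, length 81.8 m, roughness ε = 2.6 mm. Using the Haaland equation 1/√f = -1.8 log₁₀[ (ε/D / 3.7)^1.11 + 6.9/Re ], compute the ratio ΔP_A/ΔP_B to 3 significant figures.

ΔP_A/ΔP_B ≈ 2.34

Pipe A: V = Q/A = 0.000237/0.007375 = 0.03214 m/s; Re = 9230; ε/D = 0.0165; Haaland → f = 0.04963; ΔP_A = f(L/D)(ρV²/2) = 34.83 Pa.
Pipe B: V = Q/A = 0.000237/0.008992 = 0.02636 m/s; Re = 8359; ε/D = 0.0243; Haaland → f = 0.05652; ΔP_B = f(L/D)(ρV²/2) = 14.86 Pa.
ΔP_A/ΔP_B = 34.83/14.86 = 2.34.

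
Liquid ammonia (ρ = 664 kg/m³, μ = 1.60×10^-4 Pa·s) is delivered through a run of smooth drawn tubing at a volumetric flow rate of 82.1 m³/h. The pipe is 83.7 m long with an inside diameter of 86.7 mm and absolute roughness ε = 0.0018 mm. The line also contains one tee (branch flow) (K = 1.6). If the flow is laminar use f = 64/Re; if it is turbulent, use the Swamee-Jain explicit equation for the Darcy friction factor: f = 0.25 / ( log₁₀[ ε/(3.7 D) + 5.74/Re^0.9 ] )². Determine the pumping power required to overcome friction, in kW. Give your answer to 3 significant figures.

P ≈ 1.44 kW

Q = 82.1 m³/h = 82.1/3600 = 0.02281 m³/s.
Cross-sectional area A = πD²/4 = π(0.0867)²/4 = 0.005904 m²; mean velocity V = Q/A = 0.02281/0.005904 = 3.863 m/s.
Reynolds number Re = ρVD/μ = 664 · 3.863 · 0.0867 / 0.00016 = 1.39e+06.
Re > 4000 → turbulent. Relative roughness ε/D = 1.8e-06/0.0867 = 2.08e-05. Swamee-Jain: f = 0.25/(log₁₀[2.08e-05/3.7 + 5.74/1.39e+06^0.9])² = 0.25/(log₁₀[5.61e-06 + 1.7e-05])² = 0.25/(-4.646)² = 0.01158.
Total minor-loss coefficient ΣK = 1·1.6 = 1.6.
ΔP = [f·L/D + ΣK]·(ρV²/2) = [0.01158·83.7/0.0867 + 1.6]·(664·3.863²/2) = [11.18 + 1.6]·4954 = 6.332e+04 Pa.
Pumping power P = QΔP = 0.02281·6.332e+04 = 1444 W = 1.44 kW.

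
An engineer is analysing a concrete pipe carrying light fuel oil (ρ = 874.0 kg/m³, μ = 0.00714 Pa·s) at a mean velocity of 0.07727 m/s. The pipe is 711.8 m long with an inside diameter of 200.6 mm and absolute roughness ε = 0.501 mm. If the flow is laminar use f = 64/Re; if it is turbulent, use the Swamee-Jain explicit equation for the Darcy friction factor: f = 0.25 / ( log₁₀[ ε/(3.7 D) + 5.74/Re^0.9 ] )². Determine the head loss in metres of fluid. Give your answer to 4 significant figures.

Reynolds number Re = ρVD/μ = 874 · 0.07727 · 0.2006 / 0.00714 = 1897.
Re < 2300 → laminar flow, so f = 64/Re = 64/1897 = 0.03373 (the turbulent correlation is not needed).
Darcy-Weisbach: ΔP = f(L/D)(ρV²/2) = 0.03373·(711.8/0.2006)·(874·0.07727²/2) = 0.03373·3548·2.609 = 312.3 Pa.
Head loss h_f = ΔP/(ρg) = 312.3/(874·9.81) = 0.03642 m.

h_f ≈ 0.03642 m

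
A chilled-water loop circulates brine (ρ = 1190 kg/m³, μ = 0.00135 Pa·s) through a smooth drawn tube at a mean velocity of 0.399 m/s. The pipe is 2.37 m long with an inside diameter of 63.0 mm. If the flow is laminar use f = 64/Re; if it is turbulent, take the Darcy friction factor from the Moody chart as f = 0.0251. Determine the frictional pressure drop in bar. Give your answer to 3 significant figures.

Reynolds number Re = ρVD/μ = 1190 · 0.399 · 0.063 / 0.00135 = 2.216e+04.
Re > 4000 → turbulent; use the Moody-chart value f = 0.0251.
Darcy-Weisbach: ΔP = f(L/D)(ρV²/2) = 0.0251·(2.37/0.063)·(1190·0.399²/2) = 0.0251·37.62·94.72 = 89.44 Pa.
ΔP = 89.44 Pa = 8.94×10^-4 bar.

ΔP ≈ 8.94×10^-4 bar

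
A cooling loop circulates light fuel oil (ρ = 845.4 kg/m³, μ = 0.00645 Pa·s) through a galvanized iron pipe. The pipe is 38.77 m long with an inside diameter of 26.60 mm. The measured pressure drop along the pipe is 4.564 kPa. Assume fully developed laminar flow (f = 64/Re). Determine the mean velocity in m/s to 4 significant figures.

For laminar flow, f = 64/Re with Re = ρVD/μ, so Darcy-Weisbach reduces to ΔP = 32μLV/D². Solving for V: V = ΔP·D²/(32μL) = 4564·(0.0266)²/(32·0.00645·38.77) = 0.4036 m/s.
Check: Re = ρVD/μ = 845.4·0.4036·0.0266/0.00645 = 1407 < 2300, so the laminar assumption holds.

V ≈ 0.4036 m/s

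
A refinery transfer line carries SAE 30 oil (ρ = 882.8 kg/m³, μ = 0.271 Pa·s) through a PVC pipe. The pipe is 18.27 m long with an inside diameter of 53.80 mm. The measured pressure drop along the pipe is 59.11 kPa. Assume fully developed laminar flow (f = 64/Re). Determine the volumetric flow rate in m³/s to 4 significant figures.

Q ≈ 0.002455 m³/s

For laminar flow, f = 64/Re with Re = ρVD/μ, so Darcy-Weisbach reduces to ΔP = 32μLV/D². Solving for V: V = ΔP·D²/(32μL) = 5.911e+04·(0.0538)²/(32·0.271·18.27) = 1.08 m/s.
Check: Re = ρVD/μ = 882.8·1.08·0.0538/0.271 = 189.3 < 2300, so the laminar assumption holds.
Q = V·A = 1.08·(π/4·0.0538²) = 0.002455 m³/s = 0.002455 m³/s.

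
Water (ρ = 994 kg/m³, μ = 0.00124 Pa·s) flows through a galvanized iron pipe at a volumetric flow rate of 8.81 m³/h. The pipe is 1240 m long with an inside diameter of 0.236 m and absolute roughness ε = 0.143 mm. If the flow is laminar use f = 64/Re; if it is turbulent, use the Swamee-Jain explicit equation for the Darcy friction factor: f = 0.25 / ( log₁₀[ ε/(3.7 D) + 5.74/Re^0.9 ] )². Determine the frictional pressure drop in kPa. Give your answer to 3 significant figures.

ΔP ≈ 0.258 kPa

Q = 8.81 m³/h = 8.81/3600 = 0.002447 m³/s.
Cross-sectional area A = πD²/4 = π(0.236)²/4 = 0.04374 m²; mean velocity V = Q/A = 0.002447/0.04374 = 0.05594 m/s.
Reynolds number Re = ρVD/μ = 994 · 0.05594 · 0.236 / 0.00124 = 1.058e+04.
Re > 4000 → turbulent. Relative roughness ε/D = 0.000143/0.236 = 0.000606. Swamee-Jain: f = 0.25/(log₁₀[0.000606/3.7 + 5.74/1.058e+04^0.9])² = 0.25/(log₁₀[0.000164 + 0.00137])² = 0.25/(-2.814)² = 0.03157.
Darcy-Weisbach: ΔP = f(L/D)(ρV²/2) = 0.03157·(1240/0.236)·(994·0.05594²/2) = 0.03157·5254·1.556 = 258 Pa.
ΔP = 258 Pa = 0.258 kPa.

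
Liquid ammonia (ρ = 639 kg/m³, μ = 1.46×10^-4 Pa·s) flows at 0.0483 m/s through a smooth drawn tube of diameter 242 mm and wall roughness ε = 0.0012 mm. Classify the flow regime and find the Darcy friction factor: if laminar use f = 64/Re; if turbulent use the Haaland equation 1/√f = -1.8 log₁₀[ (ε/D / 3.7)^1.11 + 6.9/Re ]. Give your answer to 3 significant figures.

f ≈ 0.0206

Re = ρVD/μ = 639·0.0483·0.242/0.000146 = 5.116e+04.
Re > 4000 → turbulent. ε/D = 1.2e-06/0.242 = 4.96e-06; Haaland: 1/√f = -1.8 log₁₀[3.03e-07 + 0.000135] = 6.964, so f = 0.02062.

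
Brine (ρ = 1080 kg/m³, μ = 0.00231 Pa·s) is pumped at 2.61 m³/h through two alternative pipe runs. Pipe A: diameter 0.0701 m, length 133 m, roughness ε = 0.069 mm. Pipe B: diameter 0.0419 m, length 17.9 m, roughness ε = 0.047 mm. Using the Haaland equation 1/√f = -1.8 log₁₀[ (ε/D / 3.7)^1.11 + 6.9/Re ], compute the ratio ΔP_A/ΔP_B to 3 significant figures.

Pipe A: V = Q/A = 0.000725/0.003859 = 0.1879 m/s; Re = 6157; ε/D = 0.000984; Haaland → f = 0.03643; ΔP_A = f(L/D)(ρV²/2) = 1317 Pa.
Pipe B: V = Q/A = 0.000725/0.001379 = 0.5258 m/s; Re = 1.03e+04; ε/D = 0.00112; Haaland → f = 0.03212; ΔP_B = f(L/D)(ρV²/2) = 2048 Pa.
ΔP_A/ΔP_B = 1317/2048 = 0.643.

ΔP_A/ΔP_B ≈ 0.643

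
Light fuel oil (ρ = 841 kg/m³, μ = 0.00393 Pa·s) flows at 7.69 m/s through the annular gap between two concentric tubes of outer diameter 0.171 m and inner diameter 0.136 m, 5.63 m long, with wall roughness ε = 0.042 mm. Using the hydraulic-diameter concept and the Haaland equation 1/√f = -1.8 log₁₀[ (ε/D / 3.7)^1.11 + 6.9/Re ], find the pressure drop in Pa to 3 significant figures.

ΔP ≈ 95500 Pa

Hydraulic diameter D_h = 4A/P = D_o - D_i = 0.171 - 0.136 = 0.035 m.
Re = ρVD_h/μ = 841·7.69·0.035/0.00393 = 5.76e+04.
ε/D_h = 4.2e-05/0.035 = 0.0012; Haaland gives 1/√f = -1.8 log₁₀[0.000134+0.00012] = 6.472, so f = 0.02388.
ΔP = f(L/D_h)(ρV²/2) = 0.02388·5.63/0.035·2.487e+04 = 9.55e+04 Pa.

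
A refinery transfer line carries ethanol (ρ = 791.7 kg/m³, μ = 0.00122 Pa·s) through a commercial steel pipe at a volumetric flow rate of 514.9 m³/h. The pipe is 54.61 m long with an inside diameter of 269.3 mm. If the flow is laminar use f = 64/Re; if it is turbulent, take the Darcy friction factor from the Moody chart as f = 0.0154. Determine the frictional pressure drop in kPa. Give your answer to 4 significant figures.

ΔP ≈ 7.795 kPa

Q = 514.9 m³/h = 514.9/3600 = 0.143 m³/s.
Cross-sectional area A = πD²/4 = π(0.2693)²/4 = 0.05696 m²; mean velocity V = Q/A = 0.143/0.05696 = 2.511 m/s.
Reynolds number Re = ρVD/μ = 791.7 · 2.511 · 0.2693 / 0.00122 = 4.388e+05.
Re > 4000 → turbulent; use the Moody-chart value f = 0.0154.
Darcy-Weisbach: ΔP = f(L/D)(ρV²/2) = 0.0154·(54.61/0.2693)·(791.7·2.511²/2) = 0.0154·202.8·2496 = 7795 Pa.
ΔP = 7795 Pa = 7.795 kPa.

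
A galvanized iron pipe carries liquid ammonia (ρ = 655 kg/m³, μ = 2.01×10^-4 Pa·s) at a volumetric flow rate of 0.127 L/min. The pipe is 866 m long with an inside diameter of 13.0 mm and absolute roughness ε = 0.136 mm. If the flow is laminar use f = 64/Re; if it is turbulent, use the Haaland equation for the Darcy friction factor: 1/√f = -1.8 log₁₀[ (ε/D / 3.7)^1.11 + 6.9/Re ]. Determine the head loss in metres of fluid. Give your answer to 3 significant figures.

Q = 0.127 L/min = 0.127/60000 = 2.117e-06 m³/s.
Cross-sectional area A = πD²/4 = π(0.013)²/4 = 0.0001327 m²; mean velocity V = Q/A = 2.117e-06/0.0001327 = 0.01595 m/s.
Reynolds number Re = ρVD/μ = 655 · 0.01595 · 0.013 / 0.000201 = 675.6.
Re < 2300 → laminar flow, so f = 64/Re = 64/675.6 = 0.09474 (the turbulent correlation is not needed).
Darcy-Weisbach: ΔP = f(L/D)(ρV²/2) = 0.09474·(866/0.013)·(655·0.01595²/2) = 0.09474·6.662e+04·0.08328 = 525.6 Pa.
Head loss h_f = ΔP/(ρg) = 525.6/(655·9.81) = 0.0818 m.

h_f ≈ 0.0818 m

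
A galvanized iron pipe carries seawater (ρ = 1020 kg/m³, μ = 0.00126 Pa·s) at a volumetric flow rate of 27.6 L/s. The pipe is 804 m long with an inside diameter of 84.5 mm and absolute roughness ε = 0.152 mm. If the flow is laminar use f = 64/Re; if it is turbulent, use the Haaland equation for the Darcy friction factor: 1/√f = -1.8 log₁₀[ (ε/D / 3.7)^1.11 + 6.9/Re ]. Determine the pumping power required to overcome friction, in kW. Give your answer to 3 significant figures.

Q = 27.6 L/s = 27.6/1000 = 0.0276 m³/s.
Cross-sectional area A = πD²/4 = π(0.0845)²/4 = 0.005608 m²; mean velocity V = Q/A = 0.0276/0.005608 = 4.922 m/s.
Reynolds number Re = ρVD/μ = 1020 · 4.922 · 0.0845 / 0.00126 = 3.367e+05.
Re > 4000 → turbulent. Relative roughness ε/D = 0.000152/0.0845 = 0.0018. Haaland: 1/√f = -1.8 log₁₀[(0.0018/3.7)^1.11 + 6.9/3.367e+05] = -1.8 log₁₀[0.00021 + 2.05e-05] = 6.547, so f = 0.02333.
Darcy-Weisbach: ΔP = f(L/D)(ρV²/2) = 0.02333·(804/0.0845)·(1020·4.922²/2) = 0.02333·9515·1.235e+04 = 2.742e+06 Pa.
Pumping power P = QΔP = 0.0276·2.742e+06 = 75680 W = 75.7 kW.

P ≈ 75.7 kW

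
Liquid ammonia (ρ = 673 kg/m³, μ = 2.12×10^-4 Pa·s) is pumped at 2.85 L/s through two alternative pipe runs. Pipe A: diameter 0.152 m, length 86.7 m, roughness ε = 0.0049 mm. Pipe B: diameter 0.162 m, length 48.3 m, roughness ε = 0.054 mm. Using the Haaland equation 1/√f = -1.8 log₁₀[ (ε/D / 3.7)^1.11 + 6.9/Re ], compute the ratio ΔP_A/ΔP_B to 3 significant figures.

ΔP_A/ΔP_B ≈ 2.30

Pipe A: V = Q/A = 0.00285/0.01815 = 0.1571 m/s; Re = 7.579e+04; ε/D = 3.22e-05; Haaland → f = 0.01901; ΔP_A = f(L/D)(ρV²/2) = 90.01 Pa.
Pipe B: V = Q/A = 0.00285/0.02061 = 0.1383 m/s; Re = 7.111e+04; ε/D = 0.000333; Haaland → f = 0.02042; ΔP_B = f(L/D)(ρV²/2) = 39.16 Pa.
ΔP_A/ΔP_B = 90.01/39.16 = 2.30.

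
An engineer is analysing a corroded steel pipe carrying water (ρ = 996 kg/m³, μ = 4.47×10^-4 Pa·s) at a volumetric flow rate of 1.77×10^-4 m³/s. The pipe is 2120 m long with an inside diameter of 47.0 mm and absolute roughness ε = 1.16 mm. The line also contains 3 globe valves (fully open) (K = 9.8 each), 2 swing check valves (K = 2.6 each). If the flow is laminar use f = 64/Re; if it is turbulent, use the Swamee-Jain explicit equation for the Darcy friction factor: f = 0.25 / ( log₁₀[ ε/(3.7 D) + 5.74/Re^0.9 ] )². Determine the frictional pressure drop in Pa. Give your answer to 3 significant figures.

ΔP ≈ 13500 Pa

Cross-sectional area A = πD²/4 = π(0.047)²/4 = 0.001735 m²; mean velocity V = Q/A = 0.000177/0.001735 = 0.102 m/s.
Reynolds number Re = ρVD/μ = 996 · 0.102 · 0.047 / 0.000447 = 1.068e+04.
Re > 4000 → turbulent. Relative roughness ε/D = 0.00116/0.047 = 0.0247. Swamee-Jain: f = 0.25/(log₁₀[0.0247/3.7 + 5.74/1.068e+04^0.9])² = 0.25/(log₁₀[0.00667 + 0.00136])² = 0.25/(-2.095)² = 0.05694.
Total minor-loss coefficient ΣK = 3·9.8 + 2·2.6 = 34.6.
ΔP = [f·L/D + ΣK]·(ρV²/2) = [0.05694·2120/0.047 + 34.6]·(996·0.102²/2) = [2568 + 34.6]·5.183 = 1.349e+04 Pa.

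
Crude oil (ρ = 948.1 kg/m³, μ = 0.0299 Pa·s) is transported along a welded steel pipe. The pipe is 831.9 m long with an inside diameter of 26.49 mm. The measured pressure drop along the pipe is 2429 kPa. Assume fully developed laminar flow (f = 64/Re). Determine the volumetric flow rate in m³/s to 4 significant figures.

Q ≈ 0.001180 m³/s

For laminar flow, f = 64/Re with Re = ρVD/μ, so Darcy-Weisbach reduces to ΔP = 32μLV/D². Solving for V: V = ΔP·D²/(32μL) = 2.429e+06·(0.02649)²/(32·0.0299·831.9) = 2.141 m/s.
Check: Re = ρVD/μ = 948.1·2.141·0.02649/0.0299 = 1799 < 2300, so the laminar assumption holds.
Q = V·A = 2.141·(π/4·0.02649²) = 0.00118 m³/s = 0.001180 m³/s.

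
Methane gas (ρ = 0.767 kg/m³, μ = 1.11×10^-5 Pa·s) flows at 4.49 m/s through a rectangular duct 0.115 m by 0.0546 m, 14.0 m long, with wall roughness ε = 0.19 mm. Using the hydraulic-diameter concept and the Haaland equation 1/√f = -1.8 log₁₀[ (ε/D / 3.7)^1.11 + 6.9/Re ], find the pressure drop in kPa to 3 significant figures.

ΔP ≈ 0.0437 kPa

Hydraulic diameter D_h = 4A/P = 4·(0.115·0.0546)/(2·(0.115+0.0546)) = 0.02512/0.3392 = 0.07404 m.
Re = ρVD_h/μ = 0.767·4.49·0.07404/1.11e-05 = 2.297e+04.
ε/D_h = 0.00019/0.07404 = 0.00257; Haaland gives 1/√f = -1.8 log₁₀[0.000312+0.0003] = 5.784, so f = 0.02989.
ΔP = f(L/D_h)(ρV²/2) = 0.02989·14/0.07404·7.731 = 43.7 Pa.
ΔP = 0.0437 kPa.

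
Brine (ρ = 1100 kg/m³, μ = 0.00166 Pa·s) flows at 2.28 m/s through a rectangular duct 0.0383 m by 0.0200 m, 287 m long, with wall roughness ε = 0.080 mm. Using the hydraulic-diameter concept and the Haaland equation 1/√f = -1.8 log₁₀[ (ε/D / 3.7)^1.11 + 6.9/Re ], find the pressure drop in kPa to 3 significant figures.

Hydraulic diameter D_h = 4A/P = 4·(0.0383·0.02)/(2·(0.0383+0.02)) = 0.003064/0.1166 = 0.02628 m.
Re = ρVD_h/μ = 1100·2.28·0.02628/0.00166 = 3.97e+04.
ε/D_h = 8e-05/0.02628 = 0.00304; Haaland gives 1/√f = -1.8 log₁₀[0.000377+0.000174] = 5.867, so f = 0.02905.
ΔP = f(L/D_h)(ρV²/2) = 0.02905·287/0.02628·2859 = 9.073e+05 Pa.
ΔP = 907 kPa.

ΔP ≈ 907 kPa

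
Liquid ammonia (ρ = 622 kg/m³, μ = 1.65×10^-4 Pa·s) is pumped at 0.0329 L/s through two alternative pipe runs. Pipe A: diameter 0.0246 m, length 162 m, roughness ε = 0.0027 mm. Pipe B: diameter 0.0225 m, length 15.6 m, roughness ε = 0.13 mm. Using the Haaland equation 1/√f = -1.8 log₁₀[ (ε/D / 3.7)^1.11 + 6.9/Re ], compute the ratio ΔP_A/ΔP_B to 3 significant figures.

Pipe A: V = Q/A = 3.29e-05/0.0004753 = 0.06922 m/s; Re = 6419; ε/D = 0.00011; Haaland → f = 0.03511; ΔP_A = f(L/D)(ρV²/2) = 344.6 Pa.
Pipe B: V = Q/A = 3.29e-05/0.0003976 = 0.08274 m/s; Re = 7018; ε/D = 0.00578; Haaland → f = 0.04061; ΔP_B = f(L/D)(ρV²/2) = 59.95 Pa.
ΔP_A/ΔP_B = 344.6/59.95 = 5.75.

ΔP_A/ΔP_B ≈ 5.75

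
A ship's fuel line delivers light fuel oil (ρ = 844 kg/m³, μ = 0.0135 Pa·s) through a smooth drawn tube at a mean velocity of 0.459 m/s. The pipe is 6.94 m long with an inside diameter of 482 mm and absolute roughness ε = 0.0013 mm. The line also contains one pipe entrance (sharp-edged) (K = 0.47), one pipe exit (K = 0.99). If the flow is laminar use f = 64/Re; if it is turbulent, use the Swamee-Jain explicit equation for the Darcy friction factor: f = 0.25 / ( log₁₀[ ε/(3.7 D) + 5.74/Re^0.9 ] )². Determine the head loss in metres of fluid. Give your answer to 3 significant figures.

h_f ≈ 0.0201 m

Reynolds number Re = ρVD/μ = 844 · 0.459 · 0.482 / 0.0135 = 1.383e+04.
Re > 4000 → turbulent. Relative roughness ε/D = 1.3e-06/0.482 = 2.7e-06. Swamee-Jain: f = 0.25/(log₁₀[2.7e-06/3.7 + 5.74/1.383e+04^0.9])² = 0.25/(log₁₀[7.29e-07 + 0.00108])² = 0.25/(-2.968)² = 0.02839.
Total minor-loss coefficient ΣK = 1·0.47 + 1·0.99 = 1.46.
ΔP = [f·L/D + ΣK]·(ρV²/2) = [0.02839·6.94/0.482 + 1.46]·(844·0.459²/2) = [0.4087 + 1.46]·88.91 = 166.1 Pa.
Head loss h_f = ΔP/(ρg) = 166.1/(844·9.81) = 0.0201 m.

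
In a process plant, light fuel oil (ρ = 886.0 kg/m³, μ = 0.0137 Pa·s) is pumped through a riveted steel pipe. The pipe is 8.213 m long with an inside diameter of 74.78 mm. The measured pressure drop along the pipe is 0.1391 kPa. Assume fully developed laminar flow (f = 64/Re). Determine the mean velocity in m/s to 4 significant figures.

For laminar flow, f = 64/Re with Re = ρVD/μ, so Darcy-Weisbach reduces to ΔP = 32μLV/D². Solving for V: V = ΔP·D²/(32μL) = 139.1·(0.07478)²/(32·0.0137·8.213) = 0.216 m/s.
Check: Re = ρVD/μ = 886·0.216·0.07478/0.0137 = 1045 < 2300, so the laminar assumption holds.

V ≈ 0.2160 m/s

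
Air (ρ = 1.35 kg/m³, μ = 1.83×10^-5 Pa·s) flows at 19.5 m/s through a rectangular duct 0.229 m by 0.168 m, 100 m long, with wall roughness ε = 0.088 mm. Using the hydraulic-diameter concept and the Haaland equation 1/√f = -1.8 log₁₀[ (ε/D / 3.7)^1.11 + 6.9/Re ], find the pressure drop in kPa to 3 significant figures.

Hydraulic diameter D_h = 4A/P = 4·(0.229·0.168)/(2·(0.229+0.168)) = 0.1539/0.794 = 0.1938 m.
Re = ρVD_h/μ = 1.35·19.5·0.1938/1.83e-05 = 2.788e+05.
ε/D_h = 8.8e-05/0.1938 = 0.000454; Haaland gives 1/√f = -1.8 log₁₀[4.56e-05+2.47e-05] = 7.475, so f = 0.0179.
ΔP = f(L/D_h)(ρV²/2) = 0.0179·100/0.1938·256.7 = 2370 Pa.
ΔP = 2.37 kPa.

ΔP ≈ 2.37 kPa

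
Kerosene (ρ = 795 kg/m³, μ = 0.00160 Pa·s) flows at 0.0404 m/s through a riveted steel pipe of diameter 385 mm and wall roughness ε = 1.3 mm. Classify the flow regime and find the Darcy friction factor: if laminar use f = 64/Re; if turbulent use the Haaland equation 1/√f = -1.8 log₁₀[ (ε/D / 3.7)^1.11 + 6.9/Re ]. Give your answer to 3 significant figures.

Re = ρVD/μ = 795·0.0404·0.385/0.0016 = 7728.
Re > 4000 → turbulent. ε/D = 0.0013/0.385 = 0.00338; Haaland: 1/√f = -1.8 log₁₀[0.000423 + 0.000893] = 5.186, so f = 0.03719.

f ≈ 0.0372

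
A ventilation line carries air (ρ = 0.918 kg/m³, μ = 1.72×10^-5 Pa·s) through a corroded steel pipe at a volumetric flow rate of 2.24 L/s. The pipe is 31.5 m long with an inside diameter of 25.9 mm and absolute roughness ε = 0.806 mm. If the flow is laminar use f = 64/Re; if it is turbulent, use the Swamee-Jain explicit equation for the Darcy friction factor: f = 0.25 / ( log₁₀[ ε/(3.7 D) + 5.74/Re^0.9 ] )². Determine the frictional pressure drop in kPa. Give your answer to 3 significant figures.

ΔP ≈ 0.651 kPa

Q = 2.24 L/s = 2.24/1000 = 0.00224 m³/s.
Cross-sectional area A = πD²/4 = π(0.0259)²/4 = 0.0005269 m²; mean velocity V = Q/A = 0.00224/0.0005269 = 4.252 m/s.
Reynolds number Re = ρVD/μ = 0.918 · 4.252 · 0.0259 / 1.72e-05 = 5877.
Re > 4000 → turbulent. Relative roughness ε/D = 0.000806/0.0259 = 0.0311. Swamee-Jain: f = 0.25/(log₁₀[0.0311/3.7 + 5.74/5877^0.9])² = 0.25/(log₁₀[0.00841 + 0.00233])² = 0.25/(-1.969)² = 0.06448.
Darcy-Weisbach: ΔP = f(L/D)(ρV²/2) = 0.06448·(31.5/0.0259)·(0.918·4.252²/2) = 0.06448·1216·8.297 = 650.6 Pa.
ΔP = 650.6 Pa = 0.651 kPa.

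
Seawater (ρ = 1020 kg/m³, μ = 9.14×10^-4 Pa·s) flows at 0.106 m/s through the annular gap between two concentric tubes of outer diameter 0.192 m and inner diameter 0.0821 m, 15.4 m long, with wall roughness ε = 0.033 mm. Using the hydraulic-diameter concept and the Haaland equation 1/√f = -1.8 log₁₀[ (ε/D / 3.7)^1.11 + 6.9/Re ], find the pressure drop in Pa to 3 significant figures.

ΔP ≈ 23.4 Pa

Hydraulic diameter D_h = 4A/P = D_o - D_i = 0.192 - 0.0821 = 0.1099 m.
Re = ρVD_h/μ = 1020·0.106·0.1099/0.000914 = 1.3e+04.
ε/D_h = 3.3e-05/0.1099 = 0.0003; Haaland gives 1/√f = -1.8 log₁₀[2.88e-05+0.000531] = 5.854, so f = 0.02918.
ΔP = f(L/D_h)(ρV²/2) = 0.02918·15.4/0.1099·5.73 = 23.43 Pa.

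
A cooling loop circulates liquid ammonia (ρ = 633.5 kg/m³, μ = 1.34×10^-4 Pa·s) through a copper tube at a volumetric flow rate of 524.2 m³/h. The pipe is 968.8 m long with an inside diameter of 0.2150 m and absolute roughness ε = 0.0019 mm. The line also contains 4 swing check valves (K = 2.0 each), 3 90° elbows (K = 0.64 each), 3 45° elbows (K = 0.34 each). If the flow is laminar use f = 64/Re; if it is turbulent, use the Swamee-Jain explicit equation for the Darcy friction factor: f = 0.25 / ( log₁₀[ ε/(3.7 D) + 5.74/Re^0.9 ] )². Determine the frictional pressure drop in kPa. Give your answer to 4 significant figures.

ΔP ≈ 280.5 kPa

Q = 524.2 m³/h = 524.2/3600 = 0.1456 m³/s.
Cross-sectional area A = πD²/4 = π(0.215)²/4 = 0.03631 m²; mean velocity V = Q/A = 0.1456/0.03631 = 4.011 m/s.
Reynolds number Re = ρVD/μ = 633.5 · 4.011 · 0.215 / 0.000134 = 4.077e+06.
Re > 4000 → turbulent. Relative roughness ε/D = 1.9e-06/0.215 = 8.84e-06. Swamee-Jain: f = 0.25/(log₁₀[8.84e-06/3.7 + 5.74/4.077e+06^0.9])² = 0.25/(log₁₀[2.39e-06 + 6.45e-06])² = 0.25/(-5.054)² = 0.009789.
Total minor-loss coefficient ΣK = 4·2 + 3·0.64 + 3·0.34 = 10.9.
ΔP = [f·L/D + ΣK]·(ρV²/2) = [0.009789·968.8/0.215 + 10.9]·(633.5·4.011²/2) = [44.11 + 10.9]·5095 = 2.805e+05 Pa.
ΔP = 2.805e+05 Pa = 280.5 kPa.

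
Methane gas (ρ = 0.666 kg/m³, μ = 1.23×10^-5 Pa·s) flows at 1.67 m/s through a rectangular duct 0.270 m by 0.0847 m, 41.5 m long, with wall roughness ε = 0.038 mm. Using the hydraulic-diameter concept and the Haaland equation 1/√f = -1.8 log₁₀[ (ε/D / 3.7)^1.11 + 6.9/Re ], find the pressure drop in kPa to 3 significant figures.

ΔP ≈ 0.00897 kPa

Hydraulic diameter D_h = 4A/P = 4·(0.27·0.0847)/(2·(0.27+0.0847)) = 0.09148/0.7094 = 0.1289 m.
Re = ρVD_h/μ = 0.666·1.67·0.1289/1.23e-05 = 1.166e+04.
ε/D_h = 3.8e-05/0.1289 = 0.000295; Haaland gives 1/√f = -1.8 log₁₀[2.82e-05+0.000592] = 5.774, so f = 0.03.
ΔP = f(L/D_h)(ρV²/2) = 0.03·41.5/0.1289·0.9287 = 8.966 Pa.
ΔP = 0.00897 kPa.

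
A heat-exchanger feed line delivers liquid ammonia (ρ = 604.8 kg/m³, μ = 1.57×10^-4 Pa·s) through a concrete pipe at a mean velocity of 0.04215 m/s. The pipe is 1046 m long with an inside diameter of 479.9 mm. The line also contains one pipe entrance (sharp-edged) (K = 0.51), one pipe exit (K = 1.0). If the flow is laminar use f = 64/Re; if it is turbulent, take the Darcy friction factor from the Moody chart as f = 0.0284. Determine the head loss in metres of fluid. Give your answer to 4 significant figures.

Reynolds number Re = ρVD/μ = 604.8 · 0.04215 · 0.4799 / 0.000157 = 7.792e+04.
Re > 4000 → turbulent; use the Moody-chart value f = 0.0284.
Total minor-loss coefficient ΣK = 1·0.51 + 1·1 = 1.51.
ΔP = [f·L/D + ΣK]·(ρV²/2) = [0.0284·1046/0.4799 + 1.51]·(604.8·0.04215²/2) = [61.9 + 1.51]·0.5373 = 34.07 Pa.
Head loss h_f = ΔP/(ρg) = 34.07/(604.8·9.81) = 0.005742 m.

h_f ≈ 0.005742 m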